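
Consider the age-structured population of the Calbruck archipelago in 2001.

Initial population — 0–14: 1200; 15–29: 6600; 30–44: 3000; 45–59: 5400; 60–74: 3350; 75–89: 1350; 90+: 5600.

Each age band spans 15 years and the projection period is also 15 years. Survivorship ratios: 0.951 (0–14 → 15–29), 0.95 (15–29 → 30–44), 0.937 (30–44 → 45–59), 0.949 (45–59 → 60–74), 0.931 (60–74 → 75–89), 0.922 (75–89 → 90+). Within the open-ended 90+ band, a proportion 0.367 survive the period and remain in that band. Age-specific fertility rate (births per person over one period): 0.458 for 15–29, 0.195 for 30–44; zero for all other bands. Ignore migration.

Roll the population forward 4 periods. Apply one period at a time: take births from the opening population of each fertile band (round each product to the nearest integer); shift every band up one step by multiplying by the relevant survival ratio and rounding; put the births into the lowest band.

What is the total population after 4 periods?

18331

Period 1.
Births: 6600 × 0.458 = 3023, 3000 × 0.195 = 585 → total 3608
15–29: 1200 × 0.951 = 1141
30–44: 6600 × 0.95 = 6270
45–59: 3000 × 0.937 = 2811
60–74: 5400 × 0.949 = 5125
75–89: 3350 × 0.931 = 3119
90+: 1350 × 0.922 + 5600 × 0.367 = 1245 + 2055 = 3300
End of period: [3608, 1141, 6270, 2811, 5125, 3119, 3300]
Period 2.
Births: 1141 × 0.458 = 523, 6270 × 0.195 = 1223 → total 1746
15–29: 3608 × 0.951 = 3431
30–44: 1141 × 0.95 = 1084
45–59: 6270 × 0.937 = 5875
60–74: 2811 × 0.949 = 2668
75–89: 5125 × 0.931 = 4771
90+: 3119 × 0.922 + 3300 × 0.367 = 2876 + 1211 = 4087
End of period: [1746, 3431, 1084, 5875, 2668, 4771, 4087]
Period 3.
Births: 3431 × 0.458 = 1571, 1084 × 0.195 = 211 → total 1782
15–29: 1746 × 0.951 = 1660
30–44: 3431 × 0.95 = 3259
45–59: 1084 × 0.937 = 1016
60–74: 5875 × 0.949 = 5575
75–89: 2668 × 0.931 = 2484
90+: 4771 × 0.922 + 4087 × 0.367 = 4399 + 1500 = 5899
End of period: [1782, 1660, 3259, 1016, 5575, 2484, 5899]
Period 4.
Births: 1660 × 0.458 = 760, 3259 × 0.195 = 636 → total 1396
15–29: 1782 × 0.951 = 1695
30–44: 1660 × 0.95 = 1577
45–59: 3259 × 0.937 = 3054
60–74: 1016 × 0.949 = 964
75–89: 5575 × 0.931 = 5190
90+: 2484 × 0.922 + 5899 × 0.367 = 2290 + 2165 = 4455
End of period: [1396, 1695, 1577, 3054, 964, 5190, 4455]
Total after period 4: 1396 + 1695 + 1577 + 3054 + 964 + 5190 + 4455 = 18331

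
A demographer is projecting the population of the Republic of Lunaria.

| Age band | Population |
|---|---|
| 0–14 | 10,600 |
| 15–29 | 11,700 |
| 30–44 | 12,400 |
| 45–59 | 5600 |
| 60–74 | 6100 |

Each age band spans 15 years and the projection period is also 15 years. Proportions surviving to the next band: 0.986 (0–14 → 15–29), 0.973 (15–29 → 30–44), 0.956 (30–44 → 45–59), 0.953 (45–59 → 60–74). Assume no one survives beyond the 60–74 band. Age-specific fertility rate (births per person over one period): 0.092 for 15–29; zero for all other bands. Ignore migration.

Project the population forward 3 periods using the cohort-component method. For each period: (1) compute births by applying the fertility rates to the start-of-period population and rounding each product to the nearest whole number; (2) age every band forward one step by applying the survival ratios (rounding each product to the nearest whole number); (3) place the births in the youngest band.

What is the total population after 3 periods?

Call the bands 1 to 5, youngest first.
Period 1.
Births: 11700 × 0.092 = 1076
Band 2: 10600 × 0.986 = 10452
Band 3: 11700 × 0.973 = 11384
Band 4: 12400 × 0.956 = 11854
Band 5: 5600 × 0.953 = 5337
End of period: [1076, 10452, 11384, 11854, 5337]
Period 2.
Births: 10452 × 0.092 = 962
Band 2: 1076 × 0.986 = 1061
Band 3: 10452 × 0.973 = 10170
Band 4: 11384 × 0.956 = 10883
Band 5: 11854 × 0.953 = 11297
End of period: [962, 1061, 10170, 10883, 11297]
Period 3.
Births: 1061 × 0.092 = 98
Band 2: 962 × 0.986 = 949
Band 3: 1061 × 0.973 = 1032
Band 4: 10170 × 0.956 = 9723
Band 5: 10883 × 0.953 = 10371
End of period: [98, 949, 1032, 9723, 10371]
Total after period 3: 98 + 949 + 1032 + 9723 + 10371 = 22173

22173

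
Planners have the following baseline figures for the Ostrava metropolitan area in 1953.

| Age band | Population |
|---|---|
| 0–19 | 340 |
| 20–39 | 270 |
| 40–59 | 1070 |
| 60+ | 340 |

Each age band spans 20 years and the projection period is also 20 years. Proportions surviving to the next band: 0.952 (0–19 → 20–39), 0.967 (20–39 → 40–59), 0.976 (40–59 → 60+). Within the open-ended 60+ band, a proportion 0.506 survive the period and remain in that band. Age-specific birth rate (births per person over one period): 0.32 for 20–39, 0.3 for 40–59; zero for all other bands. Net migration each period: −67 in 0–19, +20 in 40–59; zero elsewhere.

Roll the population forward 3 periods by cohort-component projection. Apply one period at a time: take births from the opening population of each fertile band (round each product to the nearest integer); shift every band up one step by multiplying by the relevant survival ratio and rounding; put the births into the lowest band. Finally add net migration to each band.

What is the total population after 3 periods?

Call the bands 1 to 4, youngest first.
— Period 1 —
Births: 270 × 0.32 = 86 ; 1070 × 0.3 = 321 → total 407
Band 2: 340 × 0.952 = 324
Band 3: 270 × 0.967 = 261
Band 4: 1070 × 0.976 + 340 × 0.506 = 1044 + 172 = 1216
Net migration: Band 1 − 67 → 340; Band 3 + 20 → 281
→ [340, 324, 281, 1216]
— Period 2 —
Births: 324 × 0.32 = 104 ; 281 × 0.3 = 84 → total 188
Band 2: 340 × 0.952 = 324
Band 3: 324 × 0.967 = 313
Band 4: 281 × 0.976 + 1216 × 0.506 = 274 + 615 = 889
Net migration: Band 1 − 67 → 121; Band 3 + 20 → 333
→ [121, 324, 333, 889]
— Period 3 —
Births: 324 × 0.32 = 104 ; 333 × 0.3 = 100 → total 204
Band 2: 121 × 0.952 = 115
Band 3: 324 × 0.967 = 313
Band 4: 333 × 0.976 + 889 × 0.506 = 325 + 450 = 775
Net migration: Band 1 − 67 → 137; Band 3 + 20 → 333
→ [137, 115, 333, 775]
Total after period 3: 137 + 115 + 333 + 775 = 1360

1360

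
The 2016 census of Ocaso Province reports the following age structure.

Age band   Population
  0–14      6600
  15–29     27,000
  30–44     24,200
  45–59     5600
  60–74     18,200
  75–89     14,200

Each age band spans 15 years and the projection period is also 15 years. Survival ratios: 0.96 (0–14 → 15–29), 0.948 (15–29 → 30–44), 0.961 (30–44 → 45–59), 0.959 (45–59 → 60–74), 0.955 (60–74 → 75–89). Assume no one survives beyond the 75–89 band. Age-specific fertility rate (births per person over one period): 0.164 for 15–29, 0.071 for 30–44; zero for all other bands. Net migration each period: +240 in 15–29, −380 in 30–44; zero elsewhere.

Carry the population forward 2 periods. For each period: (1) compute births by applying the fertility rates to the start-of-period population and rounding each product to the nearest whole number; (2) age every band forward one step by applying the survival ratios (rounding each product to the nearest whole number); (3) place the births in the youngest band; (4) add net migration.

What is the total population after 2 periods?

66526

Call the bands 1 to 6, youngest first.
[period 1]
Births: 27000 × 0.164 = 4428  |  24200 × 0.071 = 1718 → total 6146
Band 2: 6600 × 0.96 = 6336
Band 3: 27000 × 0.948 = 25596
Band 4: 24200 × 0.961 = 23256
Band 5: 5600 × 0.959 = 5370
Band 6: 18200 × 0.955 = 17381
Net migration: Band 2 + 240 → 6576; Band 3 − 380 → 25216
Giving 6146 / 6576 / 25216 / 23256 / 5370 / 17381.
[period 2]
Births: 6576 × 0.164 = 1078  |  25216 × 0.071 = 1790 → total 2868
Band 2: 6146 × 0.96 = 5900
Band 3: 6576 × 0.948 = 6234
Band 4: 25216 × 0.961 = 24233
Band 5: 23256 × 0.959 = 22303
Band 6: 5370 × 0.955 = 5128
Net migration: Band 2 + 240 → 6140; Band 3 − 380 → 5854
Giving 2868 / 6140 / 5854 / 24233 / 22303 / 5128.
Total after period 2: 2868 + 6140 + 5854 + 24233 + 22303 + 5128 = 66526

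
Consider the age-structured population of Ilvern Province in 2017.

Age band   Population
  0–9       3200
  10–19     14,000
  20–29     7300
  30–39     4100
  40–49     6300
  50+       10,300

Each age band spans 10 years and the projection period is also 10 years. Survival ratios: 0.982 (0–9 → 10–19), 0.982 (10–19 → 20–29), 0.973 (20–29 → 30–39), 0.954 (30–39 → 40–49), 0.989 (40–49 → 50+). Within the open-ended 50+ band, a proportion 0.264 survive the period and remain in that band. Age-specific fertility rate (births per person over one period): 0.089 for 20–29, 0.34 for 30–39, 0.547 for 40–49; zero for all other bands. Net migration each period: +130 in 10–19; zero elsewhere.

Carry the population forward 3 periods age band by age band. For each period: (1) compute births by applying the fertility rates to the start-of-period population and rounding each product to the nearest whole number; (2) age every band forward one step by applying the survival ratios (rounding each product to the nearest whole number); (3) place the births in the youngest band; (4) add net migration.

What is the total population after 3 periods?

44000

(Groups numbered youngest = 1 to oldest = 6.)
After projecting period 1:
Births: 7300 * 0.089 = 650 ; 4100 * 0.34 = 1394 ; 6300 * 0.547 = 3446 ⇒ total 5490
Group 2: 3200 * 0.982 = 3142
Group 3: 14000 * 0.982 = 13748
Group 4: 7300 * 0.973 = 7103
Group 5: 4100 * 0.954 = 3911
Group 6: 6300 * 0.989 + 10300 * 0.264 = 6231 + 2719 = 8950
Net migration: Group 2 + 130 → 3272
Population now: 0–9=5490, 10–19=3272, 20–29=13748, 30–39=7103, 40–49=3911, 50+=8950
After projecting period 2:
Births: 13748 * 0.089 = 1224 ; 7103 * 0.34 = 2415 ; 3911 * 0.547 = 2139 ⇒ total 5778
Group 2: 5490 * 0.982 = 5391
Group 3: 3272 * 0.982 = 3213
Group 4: 13748 * 0.973 = 13377
Group 5: 7103 * 0.954 = 6776
Group 6: 3911 * 0.989 + 8950 * 0.264 = 3868 + 2363 = 6231
Net migration: Group 2 + 130 → 5521
Population now: 0–9=5778, 10–19=5521, 20–29=3213, 30–39=13377, 40–49=6776, 50+=6231
After projecting period 3:
Births: 3213 * 0.089 = 286 ; 13377 * 0.34 = 4548 ; 6776 * 0.547 = 3706 ⇒ total 8540
Group 2: 5778 * 0.982 = 5674
Group 3: 5521 * 0.982 = 5422
Group 4: 3213 * 0.973 = 3126
Group 5: 13377 * 0.954 = 12762
Group 6: 6776 * 0.989 + 6231 * 0.264 = 6701 + 1645 = 8346
Net migration: Group 2 + 130 → 5804
Population now: 0–9=8540, 10–19=5804, 20–29=5422, 30–39=3126, 40–49=12762, 50+=8346
Total after period 3: 8540 + 5804 + 5422 + 3126 + 12762 + 8346 = 44000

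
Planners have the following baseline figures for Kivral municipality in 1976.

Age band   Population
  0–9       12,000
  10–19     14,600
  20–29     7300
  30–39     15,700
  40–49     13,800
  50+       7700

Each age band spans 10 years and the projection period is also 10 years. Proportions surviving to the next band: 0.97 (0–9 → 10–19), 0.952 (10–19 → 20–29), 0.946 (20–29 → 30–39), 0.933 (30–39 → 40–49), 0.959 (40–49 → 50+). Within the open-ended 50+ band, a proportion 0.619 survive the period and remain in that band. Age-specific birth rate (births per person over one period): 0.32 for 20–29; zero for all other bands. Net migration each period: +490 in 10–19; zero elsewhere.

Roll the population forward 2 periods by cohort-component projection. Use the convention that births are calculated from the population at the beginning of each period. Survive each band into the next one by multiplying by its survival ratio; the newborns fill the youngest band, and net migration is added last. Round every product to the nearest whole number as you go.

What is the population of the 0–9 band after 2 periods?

4448

Call the bands 1 to 6, youngest first.
— Period 1 —
Births: 7300 * 0.32 = 2336
Band 2: 12000 * 0.97 = 11640
Band 3: 14600 * 0.952 = 13899
Band 4: 7300 * 0.946 = 6906
Band 5: 15700 * 0.933 = 14648
Band 6: 13800 * 0.959 + 7700 * 0.619 = 13234 + 4766 = 18000
Net migration: Band 2 + 490 → 12130
Giving 2336 / 12130 / 13899 / 6906 / 14648 / 18000.
— Period 2 —
Births: 13899 * 0.32 = 4448
Band 2: 2336 * 0.97 = 2266
Band 3: 12130 * 0.952 = 11548
Band 4: 13899 * 0.946 = 13148
Band 5: 6906 * 0.933 = 6443
Band 6: 14648 * 0.959 + 18000 * 0.619 = 14047 + 11142 = 25189
Net migration: Band 2 + 490 → 2756
Giving 4448 / 2756 / 11548 / 13148 / 6443 / 25189.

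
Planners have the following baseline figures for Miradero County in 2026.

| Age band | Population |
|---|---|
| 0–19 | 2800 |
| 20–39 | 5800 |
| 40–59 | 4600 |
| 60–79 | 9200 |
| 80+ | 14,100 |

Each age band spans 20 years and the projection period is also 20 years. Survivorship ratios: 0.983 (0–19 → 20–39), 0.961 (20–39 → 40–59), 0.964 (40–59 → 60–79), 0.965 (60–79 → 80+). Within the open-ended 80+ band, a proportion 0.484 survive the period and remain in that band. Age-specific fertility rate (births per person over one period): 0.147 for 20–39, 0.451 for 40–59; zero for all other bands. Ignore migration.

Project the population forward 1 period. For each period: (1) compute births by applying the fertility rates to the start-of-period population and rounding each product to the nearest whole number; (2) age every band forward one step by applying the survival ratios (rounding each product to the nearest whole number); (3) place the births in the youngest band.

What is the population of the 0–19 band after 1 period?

Period 1:
Births: 5800 * 0.147 = 853, 4600 * 0.451 = 2075 ⇒ total 2928
20–39: 2800 * 0.983 = 2752
40–59: 5800 * 0.961 = 5574
60–79: 4600 * 0.964 = 4434
80+: 9200 * 0.965 + 14100 * 0.484 = 8878 + 6824 = 15702
Population now: 0–19=2928, 20–39=2752, 40–59=5574, 60–79=4434, 80+=15702

2928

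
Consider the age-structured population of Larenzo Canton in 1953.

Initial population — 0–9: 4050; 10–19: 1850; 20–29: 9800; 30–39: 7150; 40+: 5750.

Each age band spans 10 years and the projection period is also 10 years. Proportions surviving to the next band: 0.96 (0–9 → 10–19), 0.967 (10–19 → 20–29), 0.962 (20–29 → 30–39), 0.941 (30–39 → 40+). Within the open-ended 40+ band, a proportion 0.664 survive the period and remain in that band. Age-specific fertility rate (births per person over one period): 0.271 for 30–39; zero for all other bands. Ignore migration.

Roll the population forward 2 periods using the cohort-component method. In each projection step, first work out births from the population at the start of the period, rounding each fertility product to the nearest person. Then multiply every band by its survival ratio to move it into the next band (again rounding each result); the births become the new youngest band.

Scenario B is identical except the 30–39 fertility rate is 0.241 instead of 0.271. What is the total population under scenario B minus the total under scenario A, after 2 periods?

After projecting period 1:
Births: 7150 × 0.271 = 1938
10–19: 4050 × 0.96 = 3888
20–29: 1850 × 0.967 = 1789
30–39: 9800 × 0.962 = 9428
40+: 7150 × 0.941 + 5750 × 0.664 = 6728 + 3818 = 10546
Giving 1938 / 3888 / 1789 / 9428 / 10546.
After projecting period 2:
Births: 9428 × 0.271 = 2555
10–19: 1938 × 0.96 = 1860
20–29: 3888 × 0.967 = 3760
30–39: 1789 × 0.962 = 1721
40+: 9428 × 0.941 + 10546 × 0.664 = 8872 + 7003 = 15875
Giving 2555 / 1860 / 3760 / 1721 / 15875.
Scenario A total after 2 periods: 25771
Scenario B projection —
After projecting period 1:
Births: 7150 × 0.241 = 1723
10–19: 4050 × 0.96 = 3888
20–29: 1850 × 0.967 = 1789
30–39: 9800 × 0.962 = 9428
40+: 7150 × 0.941 + 5750 × 0.664 = 6728 + 3818 = 10546
Giving 1723 / 3888 / 1789 / 9428 / 10546.
After projecting period 2:
Births: 9428 × 0.241 = 2272
10–19: 1723 × 0.96 = 1654
20–29: 3888 × 0.967 = 3760
30–39: 1789 × 0.962 = 1721
40+: 9428 × 0.941 + 10546 × 0.664 = 8872 + 7003 = 15875
Giving 2272 / 1654 / 3760 / 1721 / 15875.
Scenario B total after 2 periods: 25282
Difference B − A = 25282 − 25771 = -489

-489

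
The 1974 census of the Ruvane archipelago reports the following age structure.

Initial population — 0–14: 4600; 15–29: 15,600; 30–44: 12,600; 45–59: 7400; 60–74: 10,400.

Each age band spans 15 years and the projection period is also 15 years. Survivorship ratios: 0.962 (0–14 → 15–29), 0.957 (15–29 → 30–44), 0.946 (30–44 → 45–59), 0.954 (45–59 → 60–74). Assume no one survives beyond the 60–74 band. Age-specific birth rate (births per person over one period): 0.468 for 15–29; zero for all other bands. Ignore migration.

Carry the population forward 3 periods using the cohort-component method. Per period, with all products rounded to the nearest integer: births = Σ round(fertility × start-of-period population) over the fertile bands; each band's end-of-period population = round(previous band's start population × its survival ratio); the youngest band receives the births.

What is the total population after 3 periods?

29480

After projecting period 1:
Births: 15600 × 0.468 = 7301
15–29: 4600 × 0.962 = 4425
30–44: 15600 × 0.957 = 14929
45–59: 12600 × 0.946 = 11920
60–74: 7400 × 0.954 = 7060
Giving 7301 / 4425 / 14929 / 11920 / 7060.
After projecting period 2:
Births: 4425 × 0.468 = 2071
15–29: 7301 × 0.962 = 7024
30–44: 4425 × 0.957 = 4235
45–59: 14929 × 0.946 = 14123
60–74: 11920 × 0.954 = 11372
Giving 2071 / 7024 / 4235 / 14123 / 11372.
After projecting period 3:
Births: 7024 × 0.468 = 3287
15–29: 2071 × 0.962 = 1992
30–44: 7024 × 0.957 = 6722
45–59: 4235 × 0.946 = 4006
60–74: 14123 × 0.954 = 13473
Giving 3287 / 1992 / 6722 / 4006 / 13473.
Total after period 3: 3287 + 1992 + 6722 + 4006 + 13473 = 29480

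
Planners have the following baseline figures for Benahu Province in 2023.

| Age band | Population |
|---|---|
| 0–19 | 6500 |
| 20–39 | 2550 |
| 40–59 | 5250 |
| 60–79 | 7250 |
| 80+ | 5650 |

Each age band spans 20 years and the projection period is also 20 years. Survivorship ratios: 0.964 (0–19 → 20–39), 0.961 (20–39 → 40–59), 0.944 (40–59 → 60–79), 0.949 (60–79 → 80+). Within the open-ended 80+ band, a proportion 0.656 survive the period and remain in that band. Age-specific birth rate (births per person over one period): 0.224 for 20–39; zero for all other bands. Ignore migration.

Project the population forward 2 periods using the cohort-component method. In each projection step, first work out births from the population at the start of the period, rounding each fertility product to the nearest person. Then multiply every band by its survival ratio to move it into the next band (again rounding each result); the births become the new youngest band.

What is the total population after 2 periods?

21937

Numbering the bands 1..5 from youngest to oldest:
[period 1]
Births: 2550 × 0.224 = 571
Band 2: 6500 × 0.964 = 6266
Band 3: 2550 × 0.961 = 2451
Band 4: 5250 × 0.944 = 4956
Band 5: 7250 × 0.949 + 5650 × 0.656 = 6880 + 3706 = 10586
Population now: 0–19=571, 20–39=6266, 40–59=2451, 60–79=4956, 80+=10586
[period 2]
Births: 6266 × 0.224 = 1404
Band 2: 571 × 0.964 = 550
Band 3: 6266 × 0.961 = 6022
Band 4: 2451 × 0.944 = 2314
Band 5: 4956 × 0.949 + 10586 × 0.656 = 4703 + 6944 = 11647
Population now: 0–19=1404, 20–39=550, 40–59=6022, 60–79=2314, 80+=11647
Total after period 2: 1404 + 550 + 6022 + 2314 + 11647 = 21937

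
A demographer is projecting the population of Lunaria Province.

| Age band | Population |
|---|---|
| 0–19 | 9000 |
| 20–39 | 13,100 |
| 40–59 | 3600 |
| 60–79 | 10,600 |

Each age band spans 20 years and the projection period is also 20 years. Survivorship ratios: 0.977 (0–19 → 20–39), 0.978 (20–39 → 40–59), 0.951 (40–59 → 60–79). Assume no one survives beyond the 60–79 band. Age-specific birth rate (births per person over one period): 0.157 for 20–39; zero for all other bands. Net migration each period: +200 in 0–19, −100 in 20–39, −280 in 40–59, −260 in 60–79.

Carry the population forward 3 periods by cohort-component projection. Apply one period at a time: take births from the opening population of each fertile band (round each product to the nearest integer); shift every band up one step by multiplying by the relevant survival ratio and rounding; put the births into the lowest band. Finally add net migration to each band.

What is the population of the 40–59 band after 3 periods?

1779

(Groups numbered youngest = 1 to oldest = 4.)
After projecting period 1:
Births: 13100 * 0.157 = 2057
Group 2: 9000 * 0.977 = 8793
Group 3: 13100 * 0.978 = 12812
Group 4: 3600 * 0.951 = 3424
Net migration: Group 1 + 200 → 2257; Group 2 − 100 → 8693; Group 3 − 280 → 12532; Group 4 − 260 → 3164
Giving 2257 / 8693 / 12532 / 3164.
After projecting period 2:
Births: 8693 * 0.157 = 1365
Group 2: 2257 * 0.977 = 2205
Group 3: 8693 * 0.978 = 8502
Group 4: 12532 * 0.951 = 11918
Net migration: Group 1 + 200 → 1565; Group 2 − 100 → 2105; Group 3 − 280 → 8222; Group 4 − 260 → 11658
Giving 1565 / 2105 / 8222 / 11658.
After projecting period 3:
Births: 2105 * 0.157 = 330
Group 2: 1565 * 0.977 = 1529
Group 3: 2105 * 0.978 = 2059
Group 4: 8222 * 0.951 = 7819
Net migration: Group 1 + 200 → 530; Group 2 − 100 → 1429; Group 3 − 280 → 1779; Group 4 − 260 → 7559
Giving 530 / 1429 / 1779 / 7559.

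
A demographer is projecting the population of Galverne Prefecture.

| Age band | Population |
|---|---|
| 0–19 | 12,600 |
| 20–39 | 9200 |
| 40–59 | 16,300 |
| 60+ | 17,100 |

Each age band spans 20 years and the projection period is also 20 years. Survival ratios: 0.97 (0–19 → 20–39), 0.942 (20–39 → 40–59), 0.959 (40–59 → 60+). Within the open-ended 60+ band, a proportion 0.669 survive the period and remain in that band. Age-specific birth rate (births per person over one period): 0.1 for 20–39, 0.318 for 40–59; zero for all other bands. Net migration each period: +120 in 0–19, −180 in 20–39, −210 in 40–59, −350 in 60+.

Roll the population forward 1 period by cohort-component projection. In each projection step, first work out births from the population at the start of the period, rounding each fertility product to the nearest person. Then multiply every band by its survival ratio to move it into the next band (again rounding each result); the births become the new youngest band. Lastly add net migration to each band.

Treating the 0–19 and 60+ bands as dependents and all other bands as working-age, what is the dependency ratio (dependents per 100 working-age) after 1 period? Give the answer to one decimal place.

160.7

[period 1]
Births: 9200 × 0.1 = 920 ; 16300 × 0.318 = 5183 — total 6103
20–39: 12600 × 0.97 = 12222
40–59: 9200 × 0.942 = 8666
60+: 16300 × 0.959 + 17100 × 0.669 = 15632 + 11440 = 27072
Net migration: 0–19 + 120 → 6223; 20–39 − 180 → 12042; 40–59 − 210 → 8456; 60+ − 350 → 26722
→ [6223, 12042, 8456, 26722]
Dependents (band 0–19 + band 60+) = 6223 + 26722 = 32945; working-age = 20498; ratio = 32945/20498 × 100 = 160.7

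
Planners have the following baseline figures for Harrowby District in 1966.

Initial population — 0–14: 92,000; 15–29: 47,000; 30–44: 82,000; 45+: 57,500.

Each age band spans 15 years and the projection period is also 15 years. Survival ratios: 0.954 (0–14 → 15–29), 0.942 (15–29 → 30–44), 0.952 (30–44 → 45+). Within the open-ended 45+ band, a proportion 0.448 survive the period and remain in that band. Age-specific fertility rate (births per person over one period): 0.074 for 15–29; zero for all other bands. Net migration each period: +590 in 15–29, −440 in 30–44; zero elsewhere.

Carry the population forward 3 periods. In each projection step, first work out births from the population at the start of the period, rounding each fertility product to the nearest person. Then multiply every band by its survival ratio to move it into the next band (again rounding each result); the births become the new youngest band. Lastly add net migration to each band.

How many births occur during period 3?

289

After projecting period 1:
Births: 47000 × 0.074 = 3478
15–29: 92000 × 0.954 = 87768
30–44: 47000 × 0.942 = 44274
45+: 82000 × 0.952 + 57500 × 0.448 = 78064 + 25760 = 103824
Net migration: 15–29 + 590 → 88358; 30–44 − 440 → 43834
End of period: [3478, 88358, 43834, 103824]
After projecting period 2:
Births: 88358 × 0.074 = 6538
15–29: 3478 × 0.954 = 3318
30–44: 88358 × 0.942 = 83233
45+: 43834 × 0.952 + 103824 × 0.448 = 41730 + 46513 = 88243
Net migration: 15–29 + 590 → 3908; 30–44 − 440 → 82793
End of period: [6538, 3908, 82793, 88243]
After projecting period 3:
Births: 3908 × 0.074 = 289
15–29: 6538 × 0.954 = 6237
30–44: 3908 × 0.942 = 3681
45+: 82793 × 0.952 + 88243 × 0.448 = 78819 + 39533 = 118352
Net migration: 15–29 + 590 → 6827; 30–44 − 440 → 3241
End of period: [289, 6827, 3241, 118352]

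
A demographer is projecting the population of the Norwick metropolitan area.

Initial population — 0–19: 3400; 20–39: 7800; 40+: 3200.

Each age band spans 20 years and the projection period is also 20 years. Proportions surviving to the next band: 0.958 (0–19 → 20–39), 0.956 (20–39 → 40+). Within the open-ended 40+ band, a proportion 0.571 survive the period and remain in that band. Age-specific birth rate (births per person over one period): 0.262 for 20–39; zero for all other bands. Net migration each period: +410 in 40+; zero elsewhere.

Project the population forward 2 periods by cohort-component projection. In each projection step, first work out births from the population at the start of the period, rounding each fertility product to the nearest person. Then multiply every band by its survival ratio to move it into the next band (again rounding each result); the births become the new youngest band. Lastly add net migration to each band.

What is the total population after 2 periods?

11870

(Bands numbered youngest = 1 to oldest = 3.)
[period 1]
Births: 7800 × 0.262 = 2044
Band 2: 3400 × 0.958 = 3257
Band 3: 7800 × 0.956 + 3200 × 0.571 = 7457 + 1827 = 9284
Net migration: Band 3 + 410 → 9694
→ [2044, 3257, 9694]
[period 2]
Births: 3257 × 0.262 = 853
Band 2: 2044 × 0.958 = 1958
Band 3: 3257 × 0.956 + 9694 × 0.571 = 3114 + 5535 = 8649
Net migration: Band 3 + 410 → 9059
→ [853, 1958, 9059]
Total after period 2: 853 + 1958 + 9059 = 11870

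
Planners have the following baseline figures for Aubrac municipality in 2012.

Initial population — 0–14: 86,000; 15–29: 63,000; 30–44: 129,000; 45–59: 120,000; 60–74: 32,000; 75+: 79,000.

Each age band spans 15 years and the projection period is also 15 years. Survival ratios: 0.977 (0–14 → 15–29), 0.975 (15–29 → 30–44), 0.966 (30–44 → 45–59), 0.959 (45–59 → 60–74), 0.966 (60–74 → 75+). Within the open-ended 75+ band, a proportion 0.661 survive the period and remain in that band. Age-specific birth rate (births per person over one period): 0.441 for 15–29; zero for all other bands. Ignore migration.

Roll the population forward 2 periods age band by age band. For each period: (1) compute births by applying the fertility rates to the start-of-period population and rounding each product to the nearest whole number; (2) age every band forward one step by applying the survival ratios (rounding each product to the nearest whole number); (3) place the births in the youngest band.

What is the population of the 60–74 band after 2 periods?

Let band 1 be 0–14 through band 6 = 75+.
— Period 1 —
Births: 63000 * 0.441 = 27783
Band 2: 86000 * 0.977 = 84022
Band 3: 63000 * 0.975 = 61425
Band 4: 129000 * 0.966 = 124614
Band 5: 120000 * 0.959 = 115080
Band 6: 32000 * 0.966 + 79000 * 0.661 = 30912 + 52219 = 83131
→ [27783, 84022, 61425, 124614, 115080, 83131]
— Period 2 —
Births: 84022 * 0.441 = 37054
Band 2: 27783 * 0.977 = 27144
Band 3: 84022 * 0.975 = 81921
Band 4: 61425 * 0.966 = 59337
Band 5: 124614 * 0.959 = 119505
Band 6: 115080 * 0.966 + 83131 * 0.661 = 111167 + 54950 = 166117
→ [37054, 27144, 81921, 59337, 119505, 166117]

119505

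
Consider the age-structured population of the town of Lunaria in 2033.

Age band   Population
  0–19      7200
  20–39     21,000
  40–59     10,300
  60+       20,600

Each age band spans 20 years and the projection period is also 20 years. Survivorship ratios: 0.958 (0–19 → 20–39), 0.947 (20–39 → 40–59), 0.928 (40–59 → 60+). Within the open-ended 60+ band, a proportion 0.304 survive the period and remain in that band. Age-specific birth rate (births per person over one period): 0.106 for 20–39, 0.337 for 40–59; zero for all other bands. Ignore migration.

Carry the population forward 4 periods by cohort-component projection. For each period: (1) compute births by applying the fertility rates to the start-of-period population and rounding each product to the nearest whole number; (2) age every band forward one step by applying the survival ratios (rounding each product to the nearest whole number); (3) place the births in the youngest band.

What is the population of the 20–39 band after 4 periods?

Let group 1 be 0–19 through group 4 = 60+.
Period 1.
Births: 21000 × 0.106 = 2226  |  10300 × 0.337 = 3471 → 5697
Group 2: 7200 × 0.958 = 6898
Group 3: 21000 × 0.947 = 19887
Group 4: 10300 × 0.928 + 20600 × 0.304 = 9558 + 6262 = 15820
End of period: [5697, 6898, 19887, 15820]
Period 2.
Births: 6898 × 0.106 = 731  |  19887 × 0.337 = 6702 → 7433
Group 2: 5697 × 0.958 = 5458
Group 3: 6898 × 0.947 = 6532
Group 4: 19887 × 0.928 + 15820 × 0.304 = 18455 + 4809 = 23264
End of period: [7433, 5458, 6532, 23264]
Period 3.
Births: 5458 × 0.106 = 579  |  6532 × 0.337 = 2201 → 2780
Group 2: 7433 × 0.958 = 7121
Group 3: 5458 × 0.947 = 5169
Group 4: 6532 × 0.928 + 23264 × 0.304 = 6062 + 7072 = 13134
End of period: [2780, 7121, 5169, 13134]
Period 4.
Births: 7121 × 0.106 = 755  |  5169 × 0.337 = 1742 → 2497
Group 2: 2780 × 0.958 = 2663
Group 3: 7121 × 0.947 = 6744
Group 4: 5169 × 0.928 + 13134 × 0.304 = 4797 + 3993 = 8790
End of period: [2497, 2663, 6744, 8790]

2663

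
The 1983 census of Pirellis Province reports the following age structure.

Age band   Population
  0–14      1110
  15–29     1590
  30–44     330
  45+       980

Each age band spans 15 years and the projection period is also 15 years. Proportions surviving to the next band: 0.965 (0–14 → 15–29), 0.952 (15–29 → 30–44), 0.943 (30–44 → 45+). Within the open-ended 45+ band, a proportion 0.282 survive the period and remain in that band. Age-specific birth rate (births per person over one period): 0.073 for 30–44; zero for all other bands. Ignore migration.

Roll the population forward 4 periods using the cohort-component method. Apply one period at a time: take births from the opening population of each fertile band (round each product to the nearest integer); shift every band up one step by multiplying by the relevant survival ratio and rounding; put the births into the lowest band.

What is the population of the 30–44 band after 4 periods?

Period 1:
Births: 330 × 0.073 = 24
15–29: 1110 × 0.965 = 1071
30–44: 1590 × 0.952 = 1514
45+: 330 × 0.943 + 980 × 0.282 = 311 + 276 = 587
End of period: [24, 1071, 1514, 587]
Period 2:
Births: 1514 × 0.073 = 111
15–29: 24 × 0.965 = 23
30–44: 1071 × 0.952 = 1020
45+: 1514 × 0.943 + 587 × 0.282 = 1428 + 166 = 1594
End of period: [111, 23, 1020, 1594]
Period 3:
Births: 1020 × 0.073 = 74
15–29: 111 × 0.965 = 107
30–44: 23 × 0.952 = 22
45+: 1020 × 0.943 + 1594 × 0.282 = 962 + 450 = 1412
End of period: [74, 107, 22, 1412]
Period 4:
Births: 22 × 0.073 = 2
15–29: 74 × 0.965 = 71
30–44: 107 × 0.952 = 102
45+: 22 × 0.943 + 1412 × 0.282 = 21 + 398 = 419
End of period: [2, 71, 102, 419]

102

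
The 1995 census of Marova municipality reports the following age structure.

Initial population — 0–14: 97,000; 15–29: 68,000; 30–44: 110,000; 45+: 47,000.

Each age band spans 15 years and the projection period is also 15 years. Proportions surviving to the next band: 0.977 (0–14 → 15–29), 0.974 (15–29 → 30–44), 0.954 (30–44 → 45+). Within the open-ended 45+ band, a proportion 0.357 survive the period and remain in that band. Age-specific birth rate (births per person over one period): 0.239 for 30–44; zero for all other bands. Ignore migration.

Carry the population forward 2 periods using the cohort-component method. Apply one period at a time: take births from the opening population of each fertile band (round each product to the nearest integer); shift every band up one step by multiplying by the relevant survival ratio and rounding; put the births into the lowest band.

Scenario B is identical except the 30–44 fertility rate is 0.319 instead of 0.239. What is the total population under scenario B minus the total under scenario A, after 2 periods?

13897

(Bands numbered youngest = 1 to oldest = 4.)
Period 1:
Births: 110000 * 0.239 = 26290
Band 2: 97000 * 0.977 = 94769
Band 3: 68000 * 0.974 = 66232
Band 4: 110000 * 0.954 + 47000 * 0.357 = 104940 + 16779 = 121719
End of period: [26290, 94769, 66232, 121719]
Period 2:
Births: 66232 * 0.239 = 15829
Band 2: 26290 * 0.977 = 25685
Band 3: 94769 * 0.974 = 92305
Band 4: 66232 * 0.954 + 121719 * 0.357 = 63185 + 43454 = 106639
End of period: [15829, 25685, 92305, 106639]
Scenario A total after 2 periods: 240458
Scenario B projection —
Period 1:
Births: 110000 * 0.319 = 35090
Band 2: 97000 * 0.977 = 94769
Band 3: 68000 * 0.974 = 66232
Band 4: 110000 * 0.954 + 47000 * 0.357 = 104940 + 16779 = 121719
End of period: [35090, 94769, 66232, 121719]
Period 2:
Births: 66232 * 0.319 = 21128
Band 2: 35090 * 0.977 = 34283
Band 3: 94769 * 0.974 = 92305
Band 4: 66232 * 0.954 + 121719 * 0.357 = 63185 + 43454 = 106639
End of period: [21128, 34283, 92305, 106639]
Scenario B total after 2 periods: 254355
Difference B − A = 254355 − 240458 = 13897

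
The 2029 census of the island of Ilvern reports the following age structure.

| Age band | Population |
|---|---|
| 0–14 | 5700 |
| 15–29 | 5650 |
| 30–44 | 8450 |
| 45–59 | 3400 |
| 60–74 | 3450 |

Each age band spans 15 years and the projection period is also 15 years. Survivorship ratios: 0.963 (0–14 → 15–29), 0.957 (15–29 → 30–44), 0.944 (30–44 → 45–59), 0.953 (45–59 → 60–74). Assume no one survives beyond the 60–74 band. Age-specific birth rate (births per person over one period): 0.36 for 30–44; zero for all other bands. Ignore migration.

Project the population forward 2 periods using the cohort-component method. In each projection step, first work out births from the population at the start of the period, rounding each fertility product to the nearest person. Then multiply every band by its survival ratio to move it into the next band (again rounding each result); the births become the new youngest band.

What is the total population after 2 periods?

22835

Period 1.
Births: 8450 × 0.36 = 3042
15–29: 5700 × 0.963 = 5489
30–44: 5650 × 0.957 = 5407
45–59: 8450 × 0.944 = 7977
60–74: 3400 × 0.953 = 3240
→ [3042, 5489, 5407, 7977, 3240]
Period 2.
Births: 5407 × 0.36 = 1947
15–29: 3042 × 0.963 = 2929
30–44: 5489 × 0.957 = 5253
45–59: 5407 × 0.944 = 5104
60–74: 7977 × 0.953 = 7602
→ [1947, 2929, 5253, 5104, 7602]
Total after period 2: 1947 + 2929 + 5253 + 5104 + 7602 = 22835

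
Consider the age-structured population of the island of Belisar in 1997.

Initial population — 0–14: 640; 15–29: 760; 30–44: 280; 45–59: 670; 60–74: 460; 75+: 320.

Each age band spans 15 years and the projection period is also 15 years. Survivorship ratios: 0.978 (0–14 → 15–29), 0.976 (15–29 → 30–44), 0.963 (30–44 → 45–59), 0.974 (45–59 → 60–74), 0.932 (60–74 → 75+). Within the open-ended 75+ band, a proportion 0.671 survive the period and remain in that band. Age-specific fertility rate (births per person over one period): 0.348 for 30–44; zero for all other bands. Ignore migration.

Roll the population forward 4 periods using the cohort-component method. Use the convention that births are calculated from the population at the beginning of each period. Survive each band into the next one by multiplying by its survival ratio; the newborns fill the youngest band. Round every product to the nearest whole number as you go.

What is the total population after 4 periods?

— Period 1 —
Births: 280 × 0.348 = 97
15–29: 640 × 0.978 = 626
30–44: 760 × 0.976 = 742
45–59: 280 × 0.963 = 270
60–74: 670 × 0.974 = 653
75+: 460 × 0.932 + 320 × 0.671 = 429 + 215 = 644
→ [97, 626, 742, 270, 653, 644]
— Period 2 —
Births: 742 × 0.348 = 258
15–29: 97 × 0.978 = 95
30–44: 626 × 0.976 = 611
45–59: 742 × 0.963 = 715
60–74: 270 × 0.974 = 263
75+: 653 × 0.932 + 644 × 0.671 = 609 + 432 = 1041
→ [258, 95, 611, 715, 263, 1041]
— Period 3 —
Births: 611 × 0.348 = 213
15–29: 258 × 0.978 = 252
30–44: 95 × 0.976 = 93
45–59: 611 × 0.963 = 588
60–74: 715 × 0.974 = 696
75+: 263 × 0.932 + 1041 × 0.671 = 245 + 699 = 944
→ [213, 252, 93, 588, 696, 944]
— Period 4 —
Births: 93 × 0.348 = 32
15–29: 213 × 0.978 = 208
30–44: 252 × 0.976 = 246
45–59: 93 × 0.963 = 90
60–74: 588 × 0.974 = 573
75+: 696 × 0.932 + 944 × 0.671 = 649 + 633 = 1282
→ [32, 208, 246, 90, 573, 1282]
Total after period 4: 32 + 208 + 246 + 90 + 573 + 1282 = 2431

2431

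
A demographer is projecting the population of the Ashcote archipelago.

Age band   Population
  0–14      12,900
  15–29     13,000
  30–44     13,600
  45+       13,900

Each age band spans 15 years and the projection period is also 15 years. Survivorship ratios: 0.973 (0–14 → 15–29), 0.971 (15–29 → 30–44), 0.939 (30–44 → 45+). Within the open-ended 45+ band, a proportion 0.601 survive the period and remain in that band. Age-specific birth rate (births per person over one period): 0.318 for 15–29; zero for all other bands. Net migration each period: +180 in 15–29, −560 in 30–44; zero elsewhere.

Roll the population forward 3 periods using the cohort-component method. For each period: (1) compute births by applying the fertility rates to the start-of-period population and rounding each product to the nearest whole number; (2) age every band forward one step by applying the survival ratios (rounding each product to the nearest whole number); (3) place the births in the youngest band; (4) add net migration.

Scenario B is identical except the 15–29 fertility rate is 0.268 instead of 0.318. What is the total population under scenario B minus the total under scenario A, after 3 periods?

-1613

After projecting period 1:
Births: 13000 × 0.318 = 4134
15–29: 12900 × 0.973 = 12552
30–44: 13000 × 0.971 = 12623
45+: 13600 × 0.939 + 13900 × 0.601 = 12770 + 8354 = 21124
Net migration: 15–29 + 180 → 12732; 30–44 − 560 → 12063
Giving 4134 / 12732 / 12063 / 21124.
After projecting period 2:
Births: 12732 × 0.318 = 4049
15–29: 4134 × 0.973 = 4022
30–44: 12732 × 0.971 = 12363
45+: 12063 × 0.939 + 21124 × 0.601 = 11327 + 12696 = 24023
Net migration: 15–29 + 180 → 4202; 30–44 − 560 → 11803
Giving 4049 / 4202 / 11803 / 24023.
After projecting period 3:
Births: 4202 × 0.318 = 1336
15–29: 4049 × 0.973 = 3940
30–44: 4202 × 0.971 = 4080
45+: 11803 × 0.939 + 24023 × 0.601 = 11083 + 14438 = 25521
Net migration: 15–29 + 180 → 4120; 30–44 − 560 → 3520
Giving 1336 / 4120 / 3520 / 25521.
Scenario A total after 3 periods: 34497
Scenario B projection —
After projecting period 1:
Births: 13000 × 0.268 = 3484
15–29: 12900 × 0.973 = 12552
30–44: 13000 × 0.971 = 12623
45+: 13600 × 0.939 + 13900 × 0.601 = 12770 + 8354 = 21124
Net migration: 15–29 + 180 → 12732; 30–44 − 560 → 12063
Giving 3484 / 12732 / 12063 / 21124.
After projecting period 2:
Births: 12732 × 0.268 = 3412
15–29: 3484 × 0.973 = 3390
30–44: 12732 × 0.971 = 12363
45+: 12063 × 0.939 + 21124 × 0.601 = 11327 + 12696 = 24023
Net migration: 15–29 + 180 → 3570; 30–44 − 560 → 11803
Giving 3412 / 3570 / 11803 / 24023.
After projecting period 3:
Births: 3570 × 0.268 = 957
15–29: 3412 × 0.973 = 3320
30–44: 3570 × 0.971 = 3466
45+: 11803 × 0.939 + 24023 × 0.601 = 11083 + 14438 = 25521
Net migration: 15–29 + 180 → 3500; 30–44 − 560 → 2906
Giving 957 / 3500 / 2906 / 25521.
Scenario B total after 3 periods: 32884
Difference B − A = 32884 − 34497 = -1613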